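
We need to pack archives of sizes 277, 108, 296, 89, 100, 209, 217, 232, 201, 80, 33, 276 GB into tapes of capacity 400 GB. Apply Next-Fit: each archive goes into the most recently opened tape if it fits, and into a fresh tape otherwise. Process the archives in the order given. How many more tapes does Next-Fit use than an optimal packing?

Next-Fit: [277,108] [296,89] [100,209] [217] [232] [201,80,33] [276] → 7 tapes.
7 archives exceed 200 GB (half the capacity), and no two of those can share a tape, so at least 7 tapes are needed.
So 7 is already optimal.

0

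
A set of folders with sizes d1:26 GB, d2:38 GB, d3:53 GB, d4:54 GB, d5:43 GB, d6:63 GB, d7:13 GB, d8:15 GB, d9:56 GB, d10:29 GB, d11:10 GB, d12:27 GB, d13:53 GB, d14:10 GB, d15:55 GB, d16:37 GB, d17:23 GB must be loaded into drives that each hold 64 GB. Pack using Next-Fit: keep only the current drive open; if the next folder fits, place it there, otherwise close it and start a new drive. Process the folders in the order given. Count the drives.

Put d1 (26 GB) in drive 1; 38 GB remain.
Put d2 (38 GB) in drive 1; 0 GB remain.
Put d3 (53 GB) in drive 2; 11 GB remain.
Put d4 (54 GB) in drive 3; 10 GB remain.
Put d5 (43 GB) in drive 4; 21 GB remain.
Put d6 (63 GB) in drive 5; 1 GB remain.
Put d7 (13 GB) in drive 6; 51 GB remain.
Put d8 (15 GB) in drive 6; 36 GB remain.
Put d9 (56 GB) in drive 7; 8 GB remain.
Put d10 (29 GB) in drive 8; 35 GB remain.
Put d11 (10 GB) in drive 8; 25 GB remain.
Put d12 (27 GB) in drive 9; 37 GB remain.
Put d13 (53 GB) in drive 10; 11 GB remain.
Put d14 (10 GB) in drive 10; 1 GB remain.
Put d15 (55 GB) in drive 11; 9 GB remain.
Put d16 (37 GB) in drive 12; 27 GB remain.
Put d17 (23 GB) in drive 12; 4 GB remain.

12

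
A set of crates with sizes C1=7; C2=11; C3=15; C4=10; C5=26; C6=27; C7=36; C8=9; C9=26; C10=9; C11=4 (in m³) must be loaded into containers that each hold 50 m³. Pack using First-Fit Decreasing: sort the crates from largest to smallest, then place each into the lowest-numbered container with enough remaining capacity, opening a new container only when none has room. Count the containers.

4

Sorted descending: 36, 27, 26, 26, 15, 11, 10, 9, 9, 7, 4.
container 1: place 36 m³, 14 m³ left
container 2: place 27 m³, 23 m³ left
container 3: place 26 m³, 24 m³ left
container 4: place 26 m³, 24 m³ left
container 2: place 15 m³, 8 m³ left
container 1: place 11 m³, 3 m³ left
container 3: place 10 m³, 14 m³ left
container 3: place 9 m³, 5 m³ left
container 4: place 9 m³, 15 m³ left
container 2: place 7 m³, 1 m³ left
container 3: place 4 m³, 1 m³ left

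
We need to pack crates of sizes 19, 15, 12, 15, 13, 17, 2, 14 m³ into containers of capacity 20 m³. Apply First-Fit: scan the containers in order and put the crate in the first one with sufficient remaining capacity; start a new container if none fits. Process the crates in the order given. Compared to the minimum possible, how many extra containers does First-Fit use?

First-Fit: [19] [15,2] [12] [15] [13] [17] [14] → 7 containers.
7 crates exceed 10 m³ (half the capacity), and no two of those can share a container, so at least 7 containers are needed.
So 7 is already optimal.

0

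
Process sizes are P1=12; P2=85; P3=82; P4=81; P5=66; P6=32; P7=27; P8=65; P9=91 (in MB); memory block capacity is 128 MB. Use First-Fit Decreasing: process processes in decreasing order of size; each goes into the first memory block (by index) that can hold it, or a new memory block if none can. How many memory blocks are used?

Sorted descending: 91, 85, 82, 81, 66, 65, 32, 27, 12.
91 MB → memory block 1 (remaining 37 MB)
85 MB → memory block 2 (remaining 43 MB)
82 MB → memory block 3 (remaining 46 MB)
81 MB → memory block 4 (remaining 47 MB)
66 MB → memory block 5 (remaining 62 MB)
65 MB → memory block 6 (remaining 63 MB)
32 MB → memory block 1 (remaining 5 MB)
27 MB → memory block 2 (remaining 16 MB)
12 MB → memory block 2 (remaining 4 MB)
Final memory blocks: [91,32] [85,27,12] [82] [81] [66] [65].

6 memory blocks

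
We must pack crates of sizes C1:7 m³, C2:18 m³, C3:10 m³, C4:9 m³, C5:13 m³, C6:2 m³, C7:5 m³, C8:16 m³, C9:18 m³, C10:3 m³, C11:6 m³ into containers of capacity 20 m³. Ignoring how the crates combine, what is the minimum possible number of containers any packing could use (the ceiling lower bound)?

6

Total size = 7 + 18 + 10 + 9 + 13 + 2 + 5 + 16 + 18 + 3 + 6 = 107 m³.
⌈107 / 20⌉ = 6.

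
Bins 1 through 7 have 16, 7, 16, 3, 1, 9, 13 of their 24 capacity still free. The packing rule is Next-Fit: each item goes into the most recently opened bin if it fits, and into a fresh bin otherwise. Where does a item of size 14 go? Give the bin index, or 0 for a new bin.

Next-Fit only looks at bin 7, which has 13 free.
14 does not fit, so a new bin is opened.

0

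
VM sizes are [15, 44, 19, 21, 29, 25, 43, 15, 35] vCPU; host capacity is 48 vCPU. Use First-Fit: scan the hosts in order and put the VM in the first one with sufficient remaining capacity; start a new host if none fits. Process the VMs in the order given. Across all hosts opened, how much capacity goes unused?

15 vCPU → host 1 (remaining 33 vCPU)
44 vCPU → host 2 (remaining 4 vCPU)
19 vCPU → host 1 (remaining 14 vCPU)
21 vCPU → host 3 (remaining 27 vCPU)
29 vCPU → host 4 (remaining 19 vCPU)
25 vCPU → host 3 (remaining 2 vCPU)
43 vCPU → host 5 (remaining 5 vCPU)
15 vCPU → host 4 (remaining 4 vCPU)
35 vCPU → host 6 (remaining 13 vCPU)
6 hosts × 48 vCPU = 288 vCPU; used 246 vCPU; unused 42 vCPU.

42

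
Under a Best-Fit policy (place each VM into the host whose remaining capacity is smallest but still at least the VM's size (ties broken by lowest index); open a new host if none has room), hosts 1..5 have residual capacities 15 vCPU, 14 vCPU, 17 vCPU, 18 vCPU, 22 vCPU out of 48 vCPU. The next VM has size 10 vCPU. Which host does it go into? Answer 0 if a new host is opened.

2

Hosts with room: host 1 (15 vCPU), host 2 (14 vCPU), host 3 (17 vCPU), host 4 (18 vCPU), host 5 (22 vCPU).
Tightest fit is host 2 with 14 vCPU free.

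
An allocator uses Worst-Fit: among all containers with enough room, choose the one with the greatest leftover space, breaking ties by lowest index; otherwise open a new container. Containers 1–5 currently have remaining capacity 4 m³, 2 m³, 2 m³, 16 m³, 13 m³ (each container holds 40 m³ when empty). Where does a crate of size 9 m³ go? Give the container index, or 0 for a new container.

Containers with room: container 4 (16 m³), container 5 (13 m³).
Most room is container 4 with 16 m³ free.

4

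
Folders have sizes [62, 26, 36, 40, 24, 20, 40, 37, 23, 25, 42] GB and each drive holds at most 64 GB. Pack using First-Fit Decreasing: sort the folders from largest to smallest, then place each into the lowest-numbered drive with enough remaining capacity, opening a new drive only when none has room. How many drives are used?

6 drives

Sorted descending: 62, 42, 40, 40, 37, 36, 26, 25, 24, 23, 20.
drive 1: place 62 GB, 2 GB left
drive 2: place 42 GB, 22 GB left
drive 3: place 40 GB, 24 GB left
drive 4: place 40 GB, 24 GB left
drive 5: place 37 GB, 27 GB left
drive 6: place 36 GB, 28 GB left
drive 5: place 26 GB, 1 GB left
drive 6: place 25 GB, 3 GB left
drive 3: place 24 GB, 0 GB left
drive 4: place 23 GB, 1 GB left
drive 2: place 20 GB, 2 GB left
Final drives: [62] [42,20] [40,24] [40,23] [37,26] [36,25].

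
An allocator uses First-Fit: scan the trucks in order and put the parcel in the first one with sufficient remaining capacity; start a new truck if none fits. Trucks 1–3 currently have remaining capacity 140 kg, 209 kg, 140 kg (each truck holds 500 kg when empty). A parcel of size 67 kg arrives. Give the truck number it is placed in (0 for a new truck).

1

Trucks with room: truck 1 (140 kg), truck 2 (209 kg), truck 3 (140 kg).
The first with room is truck 1.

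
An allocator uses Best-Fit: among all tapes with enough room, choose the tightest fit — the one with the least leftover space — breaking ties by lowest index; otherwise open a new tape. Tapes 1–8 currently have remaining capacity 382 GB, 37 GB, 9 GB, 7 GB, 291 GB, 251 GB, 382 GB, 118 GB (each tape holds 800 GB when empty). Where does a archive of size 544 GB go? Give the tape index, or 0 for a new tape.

0

No tape has ≥ 544 GB free, so a new tape is opened.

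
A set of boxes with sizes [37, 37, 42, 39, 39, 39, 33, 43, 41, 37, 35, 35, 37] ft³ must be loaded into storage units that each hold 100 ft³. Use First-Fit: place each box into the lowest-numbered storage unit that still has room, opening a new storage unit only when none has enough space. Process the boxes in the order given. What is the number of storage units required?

Put 37 ft³ in storage unit 1; 63 ft³ remain.
Put 37 ft³ in storage unit 1; 26 ft³ remain.
Put 42 ft³ in storage unit 2; 58 ft³ remain.
Put 39 ft³ in storage unit 2; 19 ft³ remain.
Put 39 ft³ in storage unit 3; 61 ft³ remain.
Put 39 ft³ in storage unit 3; 22 ft³ remain.
Put 33 ft³ in storage unit 4; 67 ft³ remain.
Put 43 ft³ in storage unit 4; 24 ft³ remain.
Put 41 ft³ in storage unit 5; 59 ft³ remain.
Put 37 ft³ in storage unit 5; 22 ft³ remain.
Put 35 ft³ in storage unit 6; 65 ft³ remain.
Put 35 ft³ in storage unit 6; 30 ft³ remain.
Put 37 ft³ in storage unit 7; 63 ft³ remain.

7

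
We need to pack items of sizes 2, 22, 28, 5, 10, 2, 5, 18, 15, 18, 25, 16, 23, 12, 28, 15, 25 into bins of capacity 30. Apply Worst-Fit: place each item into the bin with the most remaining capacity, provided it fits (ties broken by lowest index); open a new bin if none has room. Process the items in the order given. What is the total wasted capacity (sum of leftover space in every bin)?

2 → bin 1 (remaining 28)
22 → bin 1 (remaining 6)
28 → bin 2 (remaining 2)
5 → bin 1 (remaining 1)
10 → bin 3 (remaining 20)
2 → bin 3 (remaining 18)
5 → bin 3 (remaining 13)
18 → bin 4 (remaining 12)
15 → bin 5 (remaining 15)
18 → bin 6 (remaining 12)
25 → bin 7 (remaining 5)
16 → bin 8 (remaining 14)
23 → bin 9 (remaining 7)
12 → bin 5 (remaining 3)
28 → bin 10 (remaining 2)
15 → bin 11 (remaining 15)
25 → bin 12 (remaining 5)
12 bins × 30 = 360; used 269; unused 91.

91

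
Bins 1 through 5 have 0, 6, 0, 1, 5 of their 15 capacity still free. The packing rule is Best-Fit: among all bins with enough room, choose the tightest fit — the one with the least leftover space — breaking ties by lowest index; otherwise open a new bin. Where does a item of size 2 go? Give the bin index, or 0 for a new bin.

Bins with room: bin 2 (6), bin 5 (5).
Tightest fit is bin 5 with 5 free.

5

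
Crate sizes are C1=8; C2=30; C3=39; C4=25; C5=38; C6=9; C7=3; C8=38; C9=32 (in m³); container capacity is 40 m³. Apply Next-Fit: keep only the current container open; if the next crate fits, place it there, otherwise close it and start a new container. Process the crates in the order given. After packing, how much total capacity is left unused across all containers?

container 1: place C1 (8 m³), 32 m³ left
container 1: place C2 (30 m³), 2 m³ left
container 2: place C3 (39 m³), 1 m³ left
container 3: place C4 (25 m³), 15 m³ left
container 4: place C5 (38 m³), 2 m³ left
container 5: place C6 (9 m³), 31 m³ left
container 5: place C7 (3 m³), 28 m³ left
container 6: place C8 (38 m³), 2 m³ left
container 7: place C9 (32 m³), 8 m³ left
7 containers × 40 m³ = 280 m³; used 222 m³; unused 58 m³.

58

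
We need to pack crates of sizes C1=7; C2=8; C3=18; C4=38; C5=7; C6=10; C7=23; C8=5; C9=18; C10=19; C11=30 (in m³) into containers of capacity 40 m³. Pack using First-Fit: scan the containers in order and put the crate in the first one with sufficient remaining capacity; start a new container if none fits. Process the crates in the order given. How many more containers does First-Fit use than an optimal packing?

First-Fit: [7,8,18,7] [38] [10,23,5] [18,19] [30] → 5 containers.
Total size 183 m³; any packing needs at least ⌈183/40⌉ = 5 containers.
So 5 is already optimal.

0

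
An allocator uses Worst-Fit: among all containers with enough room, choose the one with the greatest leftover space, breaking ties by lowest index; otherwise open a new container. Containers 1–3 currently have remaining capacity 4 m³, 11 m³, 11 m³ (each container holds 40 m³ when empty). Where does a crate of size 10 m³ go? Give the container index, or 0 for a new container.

Containers with room: container 2 (11 m³), container 3 (11 m³).
Most room is container 2 with 11 m³ free.

2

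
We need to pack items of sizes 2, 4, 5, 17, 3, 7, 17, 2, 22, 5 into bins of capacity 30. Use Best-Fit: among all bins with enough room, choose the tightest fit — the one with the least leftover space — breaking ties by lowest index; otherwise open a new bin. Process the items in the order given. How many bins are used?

3 bins

Put 2 in bin 1; 28 remain.
Put 4 in bin 1; 24 remain.
Put 5 in bin 1; 19 remain.
Put 17 in bin 1; 2 remain.
Put 3 in bin 2; 27 remain.
Put 7 in bin 2; 20 remain.
Put 17 in bin 2; 3 remain.
Put 2 in bin 1; 0 remain.
Put 22 in bin 3; 8 remain.
Put 5 in bin 3; 3 remain.
Final bins: [2,4,5,17,2] [3,7,17] [22,5].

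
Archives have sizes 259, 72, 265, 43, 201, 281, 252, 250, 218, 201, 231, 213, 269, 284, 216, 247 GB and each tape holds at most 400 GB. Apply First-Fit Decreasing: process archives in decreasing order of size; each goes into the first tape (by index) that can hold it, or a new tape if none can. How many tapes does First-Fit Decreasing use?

14

Sorted descending: 284, 281, 269, 265, 259, 252, 250, 247, 231, 218, 216, 213, 201, 201, 72, 43.
284 GB → tape 1 (remaining 116 GB)
281 GB → tape 2 (remaining 119 GB)
269 GB → tape 3 (remaining 131 GB)
265 GB → tape 4 (remaining 135 GB)
259 GB → tape 5 (remaining 141 GB)
252 GB → tape 6 (remaining 148 GB)
250 GB → tape 7 (remaining 150 GB)
247 GB → tape 8 (remaining 153 GB)
231 GB → tape 9 (remaining 169 GB)
218 GB → tape 10 (remaining 182 GB)
216 GB → tape 11 (remaining 184 GB)
213 GB → tape 12 (remaining 187 GB)
201 GB → tape 13 (remaining 199 GB)
201 GB → tape 14 (remaining 199 GB)
72 GB → tape 1 (remaining 44 GB)
43 GB → tape 1 (remaining 1 GB)
Final tapes: [284,72,43] [281] [269] [265] [259] [252] [250] [247] [231] [218] [216] [213] [201] [201].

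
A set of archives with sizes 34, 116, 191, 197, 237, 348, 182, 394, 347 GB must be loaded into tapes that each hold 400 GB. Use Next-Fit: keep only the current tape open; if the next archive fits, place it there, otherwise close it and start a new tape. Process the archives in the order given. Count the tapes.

tape 1: place 34 GB, 366 GB left
tape 1: place 116 GB, 250 GB left
tape 1: place 191 GB, 59 GB left
tape 2: place 197 GB, 203 GB left
tape 3: place 237 GB, 163 GB left
tape 4: place 348 GB, 52 GB left
tape 5: place 182 GB, 218 GB left
tape 6: place 394 GB, 6 GB left
tape 7: place 347 GB, 53 GB left
Final tapes: [34,116,191] [197] [237] [348] [182] [394] [347].

7 tapes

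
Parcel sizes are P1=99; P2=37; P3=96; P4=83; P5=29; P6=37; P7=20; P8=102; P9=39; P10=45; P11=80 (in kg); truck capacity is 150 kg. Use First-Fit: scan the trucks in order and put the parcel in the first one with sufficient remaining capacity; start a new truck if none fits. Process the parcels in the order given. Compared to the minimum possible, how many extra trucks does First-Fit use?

First-Fit: [99,37] [96,29,20] [83,37] [102,39] [45,80] → 5 trucks.
Total size 667 kg; any packing needs at least ⌈667/150⌉ = 5 trucks.
So 5 is already optimal.

0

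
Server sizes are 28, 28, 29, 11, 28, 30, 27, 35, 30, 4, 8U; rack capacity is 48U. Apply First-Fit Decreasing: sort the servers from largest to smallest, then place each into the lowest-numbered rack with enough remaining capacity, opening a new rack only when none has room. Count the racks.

8

Sorted descending: 35, 30, 30, 29, 28, 28, 28, 27, 11, 8, 4.
rack 1: place 35U, 13U left
rack 2: place 30U, 18U left
rack 3: place 30U, 18U left
rack 4: place 29U, 19U left
rack 5: place 28U, 20U left
rack 6: place 28U, 20U left
rack 7: place 28U, 20U left
rack 8: place 27U, 21U left
rack 1: place 11U, 2U left
rack 2: place 8U, 10U left
rack 2: place 4U, 6U left
Final racks: [35,11] [30,8,4] [30] [29] [28] [28] [28] [27].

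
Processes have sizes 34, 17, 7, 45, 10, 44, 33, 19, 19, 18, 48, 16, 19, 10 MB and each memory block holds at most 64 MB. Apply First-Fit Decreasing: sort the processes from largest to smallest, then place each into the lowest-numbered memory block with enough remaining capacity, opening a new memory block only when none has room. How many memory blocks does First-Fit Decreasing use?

6

Sorted descending: 48, 45, 44, 34, 33, 19, 19, 19, 18, 17, 16, 10, 10, 7.
48 MB → memory block 1 (remaining 16 MB)
45 MB → memory block 2 (remaining 19 MB)
44 MB → memory block 3 (remaining 20 MB)
34 MB → memory block 4 (remaining 30 MB)
33 MB → memory block 5 (remaining 31 MB)
19 MB → memory block 2 (remaining 0 MB)
19 MB → memory block 3 (remaining 1 MB)
19 MB → memory block 4 (remaining 11 MB)
18 MB → memory block 5 (remaining 13 MB)
17 MB → memory block 6 (remaining 47 MB)
16 MB → memory block 1 (remaining 0 MB)
10 MB → memory block 4 (remaining 1 MB)
10 MB → memory block 5 (remaining 3 MB)
7 MB → memory block 6 (remaining 40 MB)
Final memory blocks: [48,16] [45,19] [44,19] [34,19,10] [33,18,10] [17,7].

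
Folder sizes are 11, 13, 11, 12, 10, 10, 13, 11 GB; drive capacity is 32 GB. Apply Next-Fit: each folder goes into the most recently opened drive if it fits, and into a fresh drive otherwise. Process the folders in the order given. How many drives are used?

4

11 GB → drive 1 (remaining 21 GB)
13 GB → drive 1 (remaining 8 GB)
11 GB → drive 2 (remaining 21 GB)
12 GB → drive 2 (remaining 9 GB)
10 GB → drive 3 (remaining 22 GB)
10 GB → drive 3 (remaining 12 GB)
13 GB → drive 4 (remaining 19 GB)
11 GB → drive 4 (remaining 8 GB)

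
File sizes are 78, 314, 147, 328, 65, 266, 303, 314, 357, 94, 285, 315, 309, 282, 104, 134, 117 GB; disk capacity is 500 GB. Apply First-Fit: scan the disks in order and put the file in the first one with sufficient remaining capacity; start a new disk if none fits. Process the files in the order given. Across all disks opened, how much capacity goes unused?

78 GB → disk 1 (remaining 422 GB)
314 GB → disk 1 (remaining 108 GB)
147 GB → disk 2 (remaining 353 GB)
328 GB → disk 2 (remaining 25 GB)
65 GB → disk 1 (remaining 43 GB)
266 GB → disk 3 (remaining 234 GB)
303 GB → disk 4 (remaining 197 GB)
314 GB → disk 5 (remaining 186 GB)
357 GB → disk 6 (remaining 143 GB)
94 GB → disk 3 (remaining 140 GB)
285 GB → disk 7 (remaining 215 GB)
315 GB → disk 8 (remaining 185 GB)
309 GB → disk 9 (remaining 191 GB)
282 GB → disk 10 (remaining 218 GB)
104 GB → disk 3 (remaining 36 GB)
134 GB → disk 4 (remaining 63 GB)
117 GB → disk 5 (remaining 69 GB)
10 disks × 500 GB = 5000 GB; used 3812 GB; unused 1188 GB.

1188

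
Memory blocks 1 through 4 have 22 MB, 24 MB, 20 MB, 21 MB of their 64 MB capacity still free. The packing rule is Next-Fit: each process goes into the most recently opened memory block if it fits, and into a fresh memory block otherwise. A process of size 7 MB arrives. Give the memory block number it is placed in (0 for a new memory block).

Next-Fit only looks at memory block 4, which has 21 MB free.
7 MB fits there.

4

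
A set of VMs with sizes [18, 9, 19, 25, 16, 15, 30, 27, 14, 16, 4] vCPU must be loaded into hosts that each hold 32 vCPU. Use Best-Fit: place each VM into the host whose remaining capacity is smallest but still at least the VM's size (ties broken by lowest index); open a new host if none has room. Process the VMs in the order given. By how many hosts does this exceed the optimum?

0

Best-Fit: [18,9,4] [19] [25] [16,15] [30] [27] [14,16] → 7 hosts.
Total size 193 vCPU; any packing needs at least ⌈193/32⌉ = 7 hosts.
So 7 is already optimal.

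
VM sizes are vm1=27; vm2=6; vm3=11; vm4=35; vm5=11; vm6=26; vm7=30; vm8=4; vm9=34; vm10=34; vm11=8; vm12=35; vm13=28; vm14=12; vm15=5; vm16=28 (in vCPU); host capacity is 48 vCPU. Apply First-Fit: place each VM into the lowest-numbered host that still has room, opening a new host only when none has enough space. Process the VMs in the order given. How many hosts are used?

Put vm1 (27 vCPU) in host 1; 21 vCPU remain.
Put vm2 (6 vCPU) in host 1; 15 vCPU remain.
Put vm3 (11 vCPU) in host 1; 4 vCPU remain.
Put vm4 (35 vCPU) in host 2; 13 vCPU remain.
Put vm5 (11 vCPU) in host 2; 2 vCPU remain.
Put vm6 (26 vCPU) in host 3; 22 vCPU remain.
Put vm7 (30 vCPU) in host 4; 18 vCPU remain.
Put vm8 (4 vCPU) in host 1; 0 vCPU remain.
Put vm9 (34 vCPU) in host 5; 14 vCPU remain.
Put vm10 (34 vCPU) in host 6; 14 vCPU remain.
Put vm11 (8 vCPU) in host 3; 14 vCPU remain.
Put vm12 (35 vCPU) in host 7; 13 vCPU remain.
Put vm13 (28 vCPU) in host 8; 20 vCPU remain.
Put vm14 (12 vCPU) in host 3; 2 vCPU remain.
Put vm15 (5 vCPU) in host 4; 13 vCPU remain.
Put vm16 (28 vCPU) in host 9; 20 vCPU remain.
Final hosts: [27,6,11,4] [35,11] [26,8,12] [30,5] [34] [34] [35] [28] [28].

9 hosts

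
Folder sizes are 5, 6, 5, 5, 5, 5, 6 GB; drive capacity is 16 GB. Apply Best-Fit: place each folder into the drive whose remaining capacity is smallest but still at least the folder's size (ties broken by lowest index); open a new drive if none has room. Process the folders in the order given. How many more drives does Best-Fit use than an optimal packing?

0

Best-Fit: [5,6,5] [5,5,5] [6] → 3 drives.
Total size 37 GB; any packing needs at least ⌈37/16⌉ = 3 drives.
So 3 is already optimal.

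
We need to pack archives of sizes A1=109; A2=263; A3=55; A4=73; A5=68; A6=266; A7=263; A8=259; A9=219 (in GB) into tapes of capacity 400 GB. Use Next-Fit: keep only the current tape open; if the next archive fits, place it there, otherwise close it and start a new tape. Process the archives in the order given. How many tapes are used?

Put A1 (109 GB) in tape 1; 291 GB remain.
Put A2 (263 GB) in tape 1; 28 GB remain.
Put A3 (55 GB) in tape 2; 345 GB remain.
Put A4 (73 GB) in tape 2; 272 GB remain.
Put A5 (68 GB) in tape 2; 204 GB remain.
Put A6 (266 GB) in tape 3; 134 GB remain.
Put A7 (263 GB) in tape 4; 137 GB remain.
Put A8 (259 GB) in tape 5; 141 GB remain.
Put A9 (219 GB) in tape 6; 181 GB remain.

6 tapes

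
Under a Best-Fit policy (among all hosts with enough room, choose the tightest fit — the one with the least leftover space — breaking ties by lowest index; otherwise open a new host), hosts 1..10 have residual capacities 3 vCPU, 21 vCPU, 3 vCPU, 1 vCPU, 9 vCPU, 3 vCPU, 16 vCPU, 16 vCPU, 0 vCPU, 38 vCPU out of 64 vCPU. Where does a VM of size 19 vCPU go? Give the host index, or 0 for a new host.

Hosts with room: host 2 (21 vCPU), host 10 (38 vCPU).
Tightest fit is host 2 with 21 vCPU free.

2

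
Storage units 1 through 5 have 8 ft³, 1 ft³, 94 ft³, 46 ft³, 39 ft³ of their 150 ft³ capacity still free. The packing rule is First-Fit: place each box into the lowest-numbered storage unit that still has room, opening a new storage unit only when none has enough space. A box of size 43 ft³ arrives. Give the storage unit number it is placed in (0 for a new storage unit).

Storage units with room: storage unit 3 (94 ft³), storage unit 4 (46 ft³).
The first with room is storage unit 3.

3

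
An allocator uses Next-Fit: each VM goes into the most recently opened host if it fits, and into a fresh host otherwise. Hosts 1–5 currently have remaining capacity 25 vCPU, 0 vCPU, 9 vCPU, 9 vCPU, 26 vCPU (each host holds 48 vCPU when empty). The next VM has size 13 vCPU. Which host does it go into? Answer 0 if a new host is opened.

5

Next-Fit only looks at host 5, which has 26 vCPU free.
13 vCPU fits there.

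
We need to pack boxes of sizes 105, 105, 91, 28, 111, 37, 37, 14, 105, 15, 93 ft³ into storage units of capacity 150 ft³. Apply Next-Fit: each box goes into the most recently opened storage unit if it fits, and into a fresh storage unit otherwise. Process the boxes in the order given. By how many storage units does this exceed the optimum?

1

Next-Fit: [105] [105] [91,28] [111,37] [37,14] [105,15] [93] → 7 storage units.
6 boxes exceed 75 ft³ (half the capacity), and no two of those can share a storage unit, so at least 6 storage units are needed.
An optimal packing achieves that bound: [111,37] [105,37] [105,28,15] [105,14] [93] [91] → 6 storage units.
Excess: 7 − 6 = 1.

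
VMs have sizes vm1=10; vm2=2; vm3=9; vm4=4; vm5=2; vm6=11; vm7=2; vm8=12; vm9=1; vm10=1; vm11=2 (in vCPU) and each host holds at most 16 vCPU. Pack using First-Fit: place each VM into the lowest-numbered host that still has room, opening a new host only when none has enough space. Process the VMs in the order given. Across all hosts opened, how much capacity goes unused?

8

host 1: place vm1 (10 vCPU), 6 vCPU left
host 1: place vm2 (2 vCPU), 4 vCPU left
host 2: place vm3 (9 vCPU), 7 vCPU left
host 1: place vm4 (4 vCPU), 0 vCPU left
host 2: place vm5 (2 vCPU), 5 vCPU left
host 3: place vm6 (11 vCPU), 5 vCPU left
host 2: place vm7 (2 vCPU), 3 vCPU left
host 4: place vm8 (12 vCPU), 4 vCPU left
host 2: place vm9 (1 vCPU), 2 vCPU left
host 2: place vm10 (1 vCPU), 1 vCPU left
host 3: place vm11 (2 vCPU), 3 vCPU left
4 hosts × 16 vCPU = 64 vCPU; used 56 vCPU; unused 8 vCPU.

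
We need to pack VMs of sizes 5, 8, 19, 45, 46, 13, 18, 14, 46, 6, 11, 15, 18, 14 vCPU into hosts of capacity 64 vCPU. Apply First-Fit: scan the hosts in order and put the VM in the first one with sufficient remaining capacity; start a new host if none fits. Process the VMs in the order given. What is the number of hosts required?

Put 5 vCPU in host 1; 59 vCPU remain.
Put 8 vCPU in host 1; 51 vCPU remain.
Put 19 vCPU in host 1; 32 vCPU remain.
Put 45 vCPU in host 2; 19 vCPU remain.
Put 46 vCPU in host 3; 18 vCPU remain.
Put 13 vCPU in host 1; 19 vCPU remain.
Put 18 vCPU in host 1; 1 vCPU remain.
Put 14 vCPU in host 2; 5 vCPU remain.
Put 46 vCPU in host 4; 18 vCPU remain.
Put 6 vCPU in host 3; 12 vCPU remain.
Put 11 vCPU in host 3; 1 vCPU remain.
Put 15 vCPU in host 4; 3 vCPU remain.
Put 18 vCPU in host 5; 46 vCPU remain.
Put 14 vCPU in host 5; 32 vCPU remain.

5 hosts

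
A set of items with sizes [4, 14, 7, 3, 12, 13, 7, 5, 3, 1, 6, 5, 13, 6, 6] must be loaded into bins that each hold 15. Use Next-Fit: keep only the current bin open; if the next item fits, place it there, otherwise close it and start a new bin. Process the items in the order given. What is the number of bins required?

9 bins

4 → bin 1 (remaining 11)
14 → bin 2 (remaining 1)
7 → bin 3 (remaining 8)
3 → bin 3 (remaining 5)
12 → bin 4 (remaining 3)
13 → bin 5 (remaining 2)
7 → bin 6 (remaining 8)
5 → bin 6 (remaining 3)
3 → bin 6 (remaining 0)
1 → bin 7 (remaining 14)
6 → bin 7 (remaining 8)
5 → bin 7 (remaining 3)
13 → bin 8 (remaining 2)
6 → bin 9 (remaining 9)
6 → bin 9 (remaining 3)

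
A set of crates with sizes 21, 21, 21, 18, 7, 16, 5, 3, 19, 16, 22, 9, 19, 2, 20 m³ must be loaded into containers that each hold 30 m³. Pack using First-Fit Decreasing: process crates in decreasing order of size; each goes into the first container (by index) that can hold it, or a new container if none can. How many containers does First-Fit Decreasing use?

10

Sorted descending: 22, 21, 21, 21, 20, 19, 19, 18, 16, 16, 9, 7, 5, 3, 2.
container 1: place 22 m³, 8 m³ left
container 2: place 21 m³, 9 m³ left
container 3: place 21 m³, 9 m³ left
container 4: place 21 m³, 9 m³ left
container 5: place 20 m³, 10 m³ left
container 6: place 19 m³, 11 m³ left
container 7: place 19 m³, 11 m³ left
container 8: place 18 m³, 12 m³ left
container 9: place 16 m³, 14 m³ left
container 10: place 16 m³, 14 m³ left
container 2: place 9 m³, 0 m³ left
container 1: place 7 m³, 1 m³ left
container 3: place 5 m³, 4 m³ left
container 3: place 3 m³, 1 m³ left
container 4: place 2 m³, 7 m³ left
Final containers: [22,7] [21,9] [21,5,3] [21,2] [20] [19] [19] [18] [16] [16].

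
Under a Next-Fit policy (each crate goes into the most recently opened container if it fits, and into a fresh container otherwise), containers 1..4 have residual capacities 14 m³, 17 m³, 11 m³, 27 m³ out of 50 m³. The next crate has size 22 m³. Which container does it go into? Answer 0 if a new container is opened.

Next-Fit only looks at container 4, which has 27 m³ free.
22 m³ fits there.

4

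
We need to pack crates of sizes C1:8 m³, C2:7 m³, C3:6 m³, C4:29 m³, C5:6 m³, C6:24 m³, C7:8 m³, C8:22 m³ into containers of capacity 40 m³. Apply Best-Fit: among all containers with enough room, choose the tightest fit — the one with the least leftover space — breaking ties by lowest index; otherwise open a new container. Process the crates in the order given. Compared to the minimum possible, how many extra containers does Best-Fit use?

1

Best-Fit: [8,7,6] [29,6] [24,8] [22] → 4 containers.
Total size 110 m³; any packing needs at least ⌈110/40⌉ = 3 containers.
An optimal packing achieves that bound: [29,8] [24,8,7] [22,6,6] → 3 containers.
Excess: 4 − 3 = 1.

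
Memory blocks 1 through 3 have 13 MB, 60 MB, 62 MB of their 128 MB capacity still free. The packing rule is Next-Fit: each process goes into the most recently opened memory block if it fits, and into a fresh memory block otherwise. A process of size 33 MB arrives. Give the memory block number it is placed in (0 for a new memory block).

Next-Fit only looks at memory block 3, which has 62 MB free.
33 MB fits there.

3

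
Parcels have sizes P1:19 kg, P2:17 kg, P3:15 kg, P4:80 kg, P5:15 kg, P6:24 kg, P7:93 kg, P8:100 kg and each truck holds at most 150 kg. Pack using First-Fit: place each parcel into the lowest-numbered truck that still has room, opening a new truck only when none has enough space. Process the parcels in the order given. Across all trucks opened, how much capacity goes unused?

87

P1 (19 kg) → truck 1 (remaining 131 kg)
P2 (17 kg) → truck 1 (remaining 114 kg)
P3 (15 kg) → truck 1 (remaining 99 kg)
P4 (80 kg) → truck 1 (remaining 19 kg)
P5 (15 kg) → truck 1 (remaining 4 kg)
P6 (24 kg) → truck 2 (remaining 126 kg)
P7 (93 kg) → truck 2 (remaining 33 kg)
P8 (100 kg) → truck 3 (remaining 50 kg)
3 trucks × 150 kg = 450 kg; used 363 kg; unused 87 kg.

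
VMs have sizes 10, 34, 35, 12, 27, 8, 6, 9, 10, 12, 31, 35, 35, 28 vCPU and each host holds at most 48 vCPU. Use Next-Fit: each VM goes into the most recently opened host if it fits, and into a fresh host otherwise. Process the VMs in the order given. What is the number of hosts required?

10 vCPU → host 1 (remaining 38 vCPU)
34 vCPU → host 1 (remaining 4 vCPU)
35 vCPU → host 2 (remaining 13 vCPU)
12 vCPU → host 2 (remaining 1 vCPU)
27 vCPU → host 3 (remaining 21 vCPU)
8 vCPU → host 3 (remaining 13 vCPU)
6 vCPU → host 3 (remaining 7 vCPU)
9 vCPU → host 4 (remaining 39 vCPU)
10 vCPU → host 4 (remaining 29 vCPU)
12 vCPU → host 4 (remaining 17 vCPU)
31 vCPU → host 5 (remaining 17 vCPU)
35 vCPU → host 6 (remaining 13 vCPU)
35 vCPU → host 7 (remaining 13 vCPU)
28 vCPU → host 8 (remaining 20 vCPU)

8 hosts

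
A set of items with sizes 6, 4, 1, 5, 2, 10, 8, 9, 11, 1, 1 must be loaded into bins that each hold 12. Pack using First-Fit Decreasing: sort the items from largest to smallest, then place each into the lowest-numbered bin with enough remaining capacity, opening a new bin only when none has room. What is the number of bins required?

5

Sorted descending: 11, 10, 9, 8, 6, 5, 4, 2, 1, 1, 1.
Put 11 in bin 1; 1 remain.
Put 10 in bin 2; 2 remain.
Put 9 in bin 3; 3 remain.
Put 8 in bin 4; 4 remain.
Put 6 in bin 5; 6 remain.
Put 5 in bin 5; 1 remain.
Put 4 in bin 4; 0 remain.
Put 2 in bin 2; 0 remain.
Put 1 in bin 1; 0 remain.
Put 1 in bin 3; 2 remain.
Put 1 in bin 3; 1 remain.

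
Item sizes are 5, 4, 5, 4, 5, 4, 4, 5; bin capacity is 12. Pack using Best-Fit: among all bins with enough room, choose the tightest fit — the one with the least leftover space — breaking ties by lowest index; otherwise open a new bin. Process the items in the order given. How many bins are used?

4 bins

bin 1: place 5, 7 left
bin 1: place 4, 3 left
bin 2: place 5, 7 left
bin 2: place 4, 3 left
bin 3: place 5, 7 left
bin 3: place 4, 3 left
bin 4: place 4, 8 left
bin 4: place 5, 3 left
Final bins: [5,4] [5,4] [5,4] [4,5].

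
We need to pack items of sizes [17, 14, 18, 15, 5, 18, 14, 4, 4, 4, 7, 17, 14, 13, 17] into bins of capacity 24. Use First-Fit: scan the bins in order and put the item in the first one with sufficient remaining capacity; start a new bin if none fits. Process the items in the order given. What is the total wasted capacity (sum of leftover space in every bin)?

59

Put 17 in bin 1; 7 remain.
Put 14 in bin 2; 10 remain.
Put 18 in bin 3; 6 remain.
Put 15 in bin 4; 9 remain.
Put 5 in bin 1; 2 remain.
Put 18 in bin 5; 6 remain.
Put 14 in bin 6; 10 remain.
Put 4 in bin 2; 6 remain.
Put 4 in bin 2; 2 remain.
Put 4 in bin 3; 2 remain.
Put 7 in bin 4; 2 remain.
Put 17 in bin 7; 7 remain.
Put 14 in bin 8; 10 remain.
Put 13 in bin 9; 11 remain.
Put 17 in bin 10; 7 remain.
10 bins × 24 = 240; used 181; unused 59.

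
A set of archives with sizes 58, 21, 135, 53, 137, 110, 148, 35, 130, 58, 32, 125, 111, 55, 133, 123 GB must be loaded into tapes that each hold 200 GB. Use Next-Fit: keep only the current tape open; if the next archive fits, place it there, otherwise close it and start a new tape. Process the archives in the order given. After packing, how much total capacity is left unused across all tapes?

Put 58 GB in tape 1; 142 GB remain.
Put 21 GB in tape 1; 121 GB remain.
Put 135 GB in tape 2; 65 GB remain.
Put 53 GB in tape 2; 12 GB remain.
Put 137 GB in tape 3; 63 GB remain.
Put 110 GB in tape 4; 90 GB remain.
Put 148 GB in tape 5; 52 GB remain.
Put 35 GB in tape 5; 17 GB remain.
Put 130 GB in tape 6; 70 GB remain.
Put 58 GB in tape 6; 12 GB remain.
Put 32 GB in tape 7; 168 GB remain.
Put 125 GB in tape 7; 43 GB remain.
Put 111 GB in tape 8; 89 GB remain.
Put 55 GB in tape 8; 34 GB remain.
Put 133 GB in tape 9; 67 GB remain.
Put 123 GB in tape 10; 77 GB remain.
10 tapes × 200 GB = 2000 GB; used 1464 GB; unused 536 GB.

536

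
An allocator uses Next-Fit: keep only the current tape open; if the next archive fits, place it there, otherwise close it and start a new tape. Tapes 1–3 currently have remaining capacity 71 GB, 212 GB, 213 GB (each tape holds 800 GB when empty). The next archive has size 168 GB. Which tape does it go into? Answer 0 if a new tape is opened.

3

Next-Fit only looks at tape 3, which has 213 GB free.
168 GB fits there.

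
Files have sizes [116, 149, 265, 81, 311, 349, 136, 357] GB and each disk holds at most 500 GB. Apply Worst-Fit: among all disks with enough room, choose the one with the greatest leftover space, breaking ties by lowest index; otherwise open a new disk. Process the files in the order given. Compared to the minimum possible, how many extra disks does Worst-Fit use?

1

Worst-Fit: [116,149,81] [265,136] [311] [349] [357] → 5 disks.
Total size 1764 GB; any packing needs at least ⌈1764/500⌉ = 4 disks.
An optimal packing achieves that bound: [357,136] [349,149] [311,116] [265,81] → 4 disks.
Excess: 5 − 4 = 1.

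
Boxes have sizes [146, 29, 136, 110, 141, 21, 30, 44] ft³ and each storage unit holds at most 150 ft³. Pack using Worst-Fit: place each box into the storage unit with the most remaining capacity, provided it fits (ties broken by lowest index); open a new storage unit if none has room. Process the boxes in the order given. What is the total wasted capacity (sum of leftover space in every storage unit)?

146 ft³ → storage unit 1 (remaining 4 ft³)
29 ft³ → storage unit 2 (remaining 121 ft³)
136 ft³ → storage unit 3 (remaining 14 ft³)
110 ft³ → storage unit 2 (remaining 11 ft³)
141 ft³ → storage unit 4 (remaining 9 ft³)
21 ft³ → storage unit 5 (remaining 129 ft³)
30 ft³ → storage unit 5 (remaining 99 ft³)
44 ft³ → storage unit 5 (remaining 55 ft³)
5 storage units × 150 ft³ = 750 ft³; used 657 ft³; unused 93 ft³.

93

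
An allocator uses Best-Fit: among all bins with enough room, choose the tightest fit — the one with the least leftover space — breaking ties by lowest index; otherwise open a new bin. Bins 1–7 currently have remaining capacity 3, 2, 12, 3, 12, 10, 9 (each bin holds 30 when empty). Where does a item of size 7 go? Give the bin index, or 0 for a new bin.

7

Bins with room: bin 3 (12), bin 5 (12), bin 6 (10), bin 7 (9).
Tightest fit is bin 7 with 9 free.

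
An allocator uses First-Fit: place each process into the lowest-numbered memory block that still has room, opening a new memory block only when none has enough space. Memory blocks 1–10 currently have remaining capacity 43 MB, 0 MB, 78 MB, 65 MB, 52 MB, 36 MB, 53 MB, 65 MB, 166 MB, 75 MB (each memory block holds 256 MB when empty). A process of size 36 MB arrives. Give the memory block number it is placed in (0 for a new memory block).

1

Memory blocks with room: memory block 1 (43 MB), memory block 3 (78 MB), memory block 4 (65 MB), memory block 5 (52 MB), memory block 6 (36 MB), memory block 7 (53 MB), memory block 8 (65 MB), memory block 9 (166 MB), memory block 10 (75 MB).
The first with room is memory block 1.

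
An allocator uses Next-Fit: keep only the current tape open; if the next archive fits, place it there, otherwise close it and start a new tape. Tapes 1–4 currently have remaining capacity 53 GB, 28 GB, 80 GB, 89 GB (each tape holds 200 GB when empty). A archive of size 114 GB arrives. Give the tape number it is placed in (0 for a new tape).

0

Next-Fit only looks at tape 4, which has 89 GB free.
114 GB does not fit, so a new tape is opened.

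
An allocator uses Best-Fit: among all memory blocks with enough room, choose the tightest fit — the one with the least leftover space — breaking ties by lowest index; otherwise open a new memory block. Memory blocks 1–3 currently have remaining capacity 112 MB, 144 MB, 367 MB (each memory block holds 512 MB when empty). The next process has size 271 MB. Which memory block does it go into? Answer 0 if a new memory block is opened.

3

Memory blocks with room: memory block 3 (367 MB).
Tightest fit is memory block 3 with 367 MB free.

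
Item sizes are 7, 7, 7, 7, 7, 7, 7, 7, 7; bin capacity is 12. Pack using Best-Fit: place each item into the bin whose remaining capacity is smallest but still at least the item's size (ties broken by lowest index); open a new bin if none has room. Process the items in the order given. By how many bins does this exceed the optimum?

Best-Fit: [7] [7] [7] [7] [7] [7] [7] [7] [7] → 9 bins.
9 items exceed 6 (half the capacity), and no two of those can share a bin, so at least 9 bins are needed.
So 9 is already optimal.

0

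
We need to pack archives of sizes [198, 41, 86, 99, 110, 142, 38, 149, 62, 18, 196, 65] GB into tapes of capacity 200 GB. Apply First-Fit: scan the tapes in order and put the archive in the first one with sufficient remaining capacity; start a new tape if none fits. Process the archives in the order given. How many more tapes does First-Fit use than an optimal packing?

0

First-Fit: [198] [41,86,38,18] [99,62] [110,65] [142] [149] [196] → 7 tapes.
Total size 1204 GB; any packing needs at least ⌈1204/200⌉ = 7 tapes.
So 7 is already optimal.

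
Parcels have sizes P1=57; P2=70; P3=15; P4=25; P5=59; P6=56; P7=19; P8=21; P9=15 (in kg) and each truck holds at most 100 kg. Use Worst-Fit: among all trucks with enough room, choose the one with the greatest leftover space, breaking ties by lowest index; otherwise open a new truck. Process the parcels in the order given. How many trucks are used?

4

truck 1: place P1 (57 kg), 43 kg left
truck 2: place P2 (70 kg), 30 kg left
truck 1: place P3 (15 kg), 28 kg left
truck 2: place P4 (25 kg), 5 kg left
truck 3: place P5 (59 kg), 41 kg left
truck 4: place P6 (56 kg), 44 kg left
truck 4: place P7 (19 kg), 25 kg left
truck 3: place P8 (21 kg), 20 kg left
truck 1: place P9 (15 kg), 13 kg left
Final trucks: [57,15,15] [70,25] [59,21] [56,19].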